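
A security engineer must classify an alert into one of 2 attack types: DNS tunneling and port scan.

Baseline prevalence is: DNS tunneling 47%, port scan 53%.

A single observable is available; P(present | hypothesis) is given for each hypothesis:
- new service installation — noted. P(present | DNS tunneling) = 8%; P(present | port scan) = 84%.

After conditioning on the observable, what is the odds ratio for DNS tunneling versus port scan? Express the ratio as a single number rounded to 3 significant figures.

Unnormalized posterior weight (prior times the observable likelihood) for each of the two hypotheses:
  DNS tunneling: 0.47 × 0.08 = 0.0376
  port scan: 0.53 × 0.84 = 0.4452
Odds(DNS tunneling : port scan) = 0.0376 / 0.4452 ≈ 0.0845.

0.0845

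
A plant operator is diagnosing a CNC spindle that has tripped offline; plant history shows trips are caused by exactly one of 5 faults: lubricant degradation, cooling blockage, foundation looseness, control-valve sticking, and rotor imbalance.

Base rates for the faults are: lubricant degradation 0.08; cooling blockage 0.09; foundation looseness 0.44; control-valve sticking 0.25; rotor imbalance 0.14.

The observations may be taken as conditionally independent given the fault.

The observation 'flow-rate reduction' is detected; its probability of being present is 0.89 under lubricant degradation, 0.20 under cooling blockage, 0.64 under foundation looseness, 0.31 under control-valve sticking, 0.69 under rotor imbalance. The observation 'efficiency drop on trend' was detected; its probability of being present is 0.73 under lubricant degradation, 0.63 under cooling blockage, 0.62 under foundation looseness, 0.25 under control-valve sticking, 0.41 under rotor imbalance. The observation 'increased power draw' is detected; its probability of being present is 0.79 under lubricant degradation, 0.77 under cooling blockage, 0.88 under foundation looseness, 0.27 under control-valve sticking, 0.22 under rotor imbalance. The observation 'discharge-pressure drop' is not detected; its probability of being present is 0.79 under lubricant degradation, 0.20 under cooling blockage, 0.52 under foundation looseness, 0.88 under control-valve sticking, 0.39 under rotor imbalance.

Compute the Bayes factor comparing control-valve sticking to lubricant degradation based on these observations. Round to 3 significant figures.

0.0233

Take the product of per-observation likelihoods under each hypothesis (using 1 − P(present | H) for each absent observation), then divide.
  control-valve sticking: 0.31 × 0.25 × 0.27 × (1 − 0.88) = 0.002511
  lubricant degradation: 0.89 × 0.73 × 0.79 × (1 − 0.79) = 0.10779
Bayes factor = 0.002511 / 0.10779 ≈ 0.0233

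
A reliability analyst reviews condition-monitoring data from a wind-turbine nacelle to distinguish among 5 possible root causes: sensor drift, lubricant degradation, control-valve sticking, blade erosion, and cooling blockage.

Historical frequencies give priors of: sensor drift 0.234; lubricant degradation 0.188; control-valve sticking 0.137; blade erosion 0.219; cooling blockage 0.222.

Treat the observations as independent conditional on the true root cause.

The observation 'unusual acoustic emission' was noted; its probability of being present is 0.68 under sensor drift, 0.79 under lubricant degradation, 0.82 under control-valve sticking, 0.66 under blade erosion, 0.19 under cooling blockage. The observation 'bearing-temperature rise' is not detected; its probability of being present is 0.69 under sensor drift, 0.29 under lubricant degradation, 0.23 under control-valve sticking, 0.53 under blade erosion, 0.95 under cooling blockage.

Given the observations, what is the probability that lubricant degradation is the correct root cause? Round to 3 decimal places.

0.339

Multiply each prior by the joint likelihood of the evidence pattern (using 1 − P(present | H) for each absent observation):
  sensor drift: 0.234 × 0.68 × (1 − 0.69) = 0.049327
  lubricant degradation: 0.188 × 0.79 × (1 − 0.29) = 0.10545
  control-valve sticking: 0.137 × 0.82 × (1 − 0.23) = 0.086502
  blade erosion: 0.219 × 0.66 × (1 − 0.53) = 0.067934
  cooling blockage: 0.222 × 0.19 × (1 − 0.95) = 0.002109
Normalizing constant Z = 0.049327 + 0.10545 + 0.086502 + 0.067934 + 0.002109 = 0.31132.
P(lubricant degradation | evidence) = 0.10545 / 0.31132 ≈ 0.339.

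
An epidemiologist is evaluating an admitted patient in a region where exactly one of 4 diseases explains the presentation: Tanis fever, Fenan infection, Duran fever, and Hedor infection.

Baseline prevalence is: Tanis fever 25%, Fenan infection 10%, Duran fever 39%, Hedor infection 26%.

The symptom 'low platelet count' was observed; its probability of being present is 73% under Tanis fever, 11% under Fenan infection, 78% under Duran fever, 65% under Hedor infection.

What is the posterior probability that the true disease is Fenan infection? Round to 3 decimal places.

Multiply each prior by the likelihood of the symptom:
  Tanis fever: 0.25 × 0.73 = 0.1825
  Fenan infection: 0.10 × 0.11 = 0.011
  Duran fever: 0.39 × 0.78 = 0.3042
  Hedor infection: 0.26 × 0.65 = 0.169
The unnormalized weights sum to 0.6667.
P(Fenan infection | evidence) = 0.011 / 0.6667 ≈ 0.016.

0.016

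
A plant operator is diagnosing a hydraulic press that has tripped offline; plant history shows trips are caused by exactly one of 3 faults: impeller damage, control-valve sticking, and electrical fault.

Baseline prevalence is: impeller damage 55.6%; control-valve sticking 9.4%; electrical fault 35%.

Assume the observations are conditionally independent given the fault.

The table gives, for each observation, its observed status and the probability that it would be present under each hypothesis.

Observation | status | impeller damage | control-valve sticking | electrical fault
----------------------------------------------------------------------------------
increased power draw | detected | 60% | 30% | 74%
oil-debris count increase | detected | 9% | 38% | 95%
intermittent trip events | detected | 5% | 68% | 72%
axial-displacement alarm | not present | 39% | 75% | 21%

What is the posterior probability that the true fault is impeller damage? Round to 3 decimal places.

0.006

Multiply each prior by the joint likelihood of the evidence pattern (using 1 − P(present | H) for each absent observation):
  impeller damage: 0.556 × 0.60 × 0.09 × 0.05 × (1 − 0.39) = 0.00091573
  control-valve sticking: 0.094 × 0.30 × 0.38 × 0.68 × (1 − 0.75) = 0.0018217
  electrical fault: 0.350 × 0.74 × 0.95 × 0.72 × (1 − 0.21) = 0.13995
Normalizing constant Z = 0.00091573 + 0.0018217 + 0.13995 = 0.14269.
P(impeller damage | evidence) = 0.00091573 / 0.14269 ≈ 0.006.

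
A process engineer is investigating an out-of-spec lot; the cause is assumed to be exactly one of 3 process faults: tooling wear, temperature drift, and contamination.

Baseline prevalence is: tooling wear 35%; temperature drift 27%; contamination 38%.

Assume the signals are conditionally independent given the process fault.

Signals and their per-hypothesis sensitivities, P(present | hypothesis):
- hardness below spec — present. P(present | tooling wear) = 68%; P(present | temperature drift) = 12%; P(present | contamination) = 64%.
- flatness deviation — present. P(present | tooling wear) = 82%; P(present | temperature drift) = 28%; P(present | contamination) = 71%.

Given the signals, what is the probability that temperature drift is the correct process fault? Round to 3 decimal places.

0.024

Multiply each prior by the joint likelihood of the signal pattern:
  tooling wear: 0.35 × 0.68 × 0.82 = 0.19516
  temperature drift: 0.27 × 0.12 × 0.28 = 0.009072
  contamination: 0.38 × 0.64 × 0.71 = 0.17267
Normalizing constant Z = 0.19516 + 0.009072 + 0.17267 = 0.3769.
P(temperature drift | evidence) = 0.009072 / 0.3769 ≈ 0.024.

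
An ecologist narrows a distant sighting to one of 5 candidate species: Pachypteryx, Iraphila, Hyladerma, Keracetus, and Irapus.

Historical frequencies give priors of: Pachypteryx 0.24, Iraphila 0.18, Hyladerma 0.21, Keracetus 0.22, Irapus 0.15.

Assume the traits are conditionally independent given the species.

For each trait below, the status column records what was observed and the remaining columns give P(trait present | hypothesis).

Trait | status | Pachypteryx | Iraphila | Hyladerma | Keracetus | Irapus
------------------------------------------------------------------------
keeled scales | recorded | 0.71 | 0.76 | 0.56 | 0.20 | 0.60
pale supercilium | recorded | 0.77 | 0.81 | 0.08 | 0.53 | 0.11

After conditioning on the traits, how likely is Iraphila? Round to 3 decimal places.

0.389

For each hypothesis, the unnormalized posterior weight is prior × product of the trait likelihoods:
  Pachypteryx: 0.24 × 0.71 × 0.77 = 0.13121
  Iraphila: 0.18 × 0.76 × 0.81 = 0.11081
  Hyladerma: 0.21 × 0.56 × 0.08 = 0.009408
  Keracetus: 0.22 × 0.20 × 0.53 = 0.02332
  Irapus: 0.15 × 0.60 × 0.11 = 0.0099
Normalizing constant Z = 0.13121 + 0.11081 + 0.009408 + 0.02332 + 0.0099 = 0.28464.
P(Iraphila | evidence) = 0.11081 / 0.28464 ≈ 0.389.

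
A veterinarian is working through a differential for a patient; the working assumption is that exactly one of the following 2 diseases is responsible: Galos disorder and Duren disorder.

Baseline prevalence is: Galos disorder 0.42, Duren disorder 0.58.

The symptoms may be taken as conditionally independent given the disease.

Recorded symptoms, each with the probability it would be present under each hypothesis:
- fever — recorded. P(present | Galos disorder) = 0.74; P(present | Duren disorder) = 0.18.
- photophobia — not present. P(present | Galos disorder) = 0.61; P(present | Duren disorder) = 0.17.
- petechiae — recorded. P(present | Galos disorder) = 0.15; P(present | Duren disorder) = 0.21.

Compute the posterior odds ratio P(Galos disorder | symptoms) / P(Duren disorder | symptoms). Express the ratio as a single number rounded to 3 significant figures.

The normalizing constant cancels in an odds ratio, so compute prior × likelihood for the two hypotheses only (using 1 − P(present | H) for each absent symptom):
  Galos disorder: 0.42 × 0.74 × (1 − 0.61) × 0.15 = 0.018182
  Duren disorder: 0.58 × 0.18 × (1 − 0.17) × 0.21 = 0.018197
Posterior odds = 0.018182 / 0.018197 ≈ 0.999.

0.999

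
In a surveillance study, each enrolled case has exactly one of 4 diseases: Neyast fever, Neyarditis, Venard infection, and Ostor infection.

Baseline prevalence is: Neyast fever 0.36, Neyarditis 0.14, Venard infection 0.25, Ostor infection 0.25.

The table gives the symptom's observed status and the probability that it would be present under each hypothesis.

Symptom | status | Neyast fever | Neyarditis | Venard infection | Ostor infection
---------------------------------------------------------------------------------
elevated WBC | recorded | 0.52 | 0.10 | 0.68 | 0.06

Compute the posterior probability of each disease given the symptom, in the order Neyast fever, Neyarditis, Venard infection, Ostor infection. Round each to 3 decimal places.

By Bayes' rule, the unnormalized weight for each hypothesis is prior × likelihood:
  Neyast fever: 0.36 × 0.52 = 0.1872
  Neyarditis: 0.14 × 0.10 = 0.014
  Venard infection: 0.25 × 0.68 = 0.17
  Ostor infection: 0.25 × 0.06 = 0.015
Marginal likelihood of the evidence = 0.3862.
P(Neyast fever | evidence) = 0.1872 / 0.3862 ≈ 0.485
P(Neyarditis | evidence) = 0.014 / 0.3862 ≈ 0.036
P(Venard infection | evidence) = 0.17 / 0.3862 ≈ 0.440
P(Ostor infection | evidence) = 0.015 / 0.3862 ≈ 0.039

0.485, 0.036, 0.440, 0.039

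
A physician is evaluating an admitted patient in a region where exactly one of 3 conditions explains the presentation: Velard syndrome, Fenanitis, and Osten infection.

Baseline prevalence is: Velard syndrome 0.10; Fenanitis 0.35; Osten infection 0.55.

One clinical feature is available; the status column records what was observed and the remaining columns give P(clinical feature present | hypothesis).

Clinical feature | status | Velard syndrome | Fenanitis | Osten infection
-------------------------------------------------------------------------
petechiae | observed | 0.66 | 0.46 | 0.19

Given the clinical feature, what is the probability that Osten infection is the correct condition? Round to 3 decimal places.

Multiply each prior by the likelihood of the clinical feature:
  Velard syndrome: 0.10 × 0.66 = 0.066
  Fenanitis: 0.35 × 0.46 = 0.161
  Osten infection: 0.55 × 0.19 = 0.1045
Marginal likelihood of the evidence = 0.3315.
P(Osten infection | evidence) = 0.1045 / 0.3315 ≈ 0.315.

0.315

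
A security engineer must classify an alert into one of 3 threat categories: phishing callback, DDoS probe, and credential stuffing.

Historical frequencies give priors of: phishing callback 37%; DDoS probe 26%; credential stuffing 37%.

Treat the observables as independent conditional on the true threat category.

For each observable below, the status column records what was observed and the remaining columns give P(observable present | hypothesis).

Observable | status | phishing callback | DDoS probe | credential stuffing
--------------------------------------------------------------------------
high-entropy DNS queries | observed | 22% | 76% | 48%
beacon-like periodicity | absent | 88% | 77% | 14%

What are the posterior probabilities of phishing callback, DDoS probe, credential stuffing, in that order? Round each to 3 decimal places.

0.047, 0.219, 0.734

For each hypothesis, the unnormalized posterior weight is prior × product of the observable likelihoods (using 1 − P(present | H) for each absent observable):
  phishing callback: 0.37 × 0.22 × (1 − 0.88) = 0.009768
  DDoS probe: 0.26 × 0.76 × (1 − 0.77) = 0.045448
  credential stuffing: 0.37 × 0.48 × (1 − 0.14) = 0.15274
Marginal likelihood of the evidence = 0.20795.
P(phishing callback | evidence) = 0.009768 / 0.20795 ≈ 0.047
P(DDoS probe | evidence) = 0.045448 / 0.20795 ≈ 0.219
P(credential stuffing | evidence) = 0.15274 / 0.20795 ≈ 0.734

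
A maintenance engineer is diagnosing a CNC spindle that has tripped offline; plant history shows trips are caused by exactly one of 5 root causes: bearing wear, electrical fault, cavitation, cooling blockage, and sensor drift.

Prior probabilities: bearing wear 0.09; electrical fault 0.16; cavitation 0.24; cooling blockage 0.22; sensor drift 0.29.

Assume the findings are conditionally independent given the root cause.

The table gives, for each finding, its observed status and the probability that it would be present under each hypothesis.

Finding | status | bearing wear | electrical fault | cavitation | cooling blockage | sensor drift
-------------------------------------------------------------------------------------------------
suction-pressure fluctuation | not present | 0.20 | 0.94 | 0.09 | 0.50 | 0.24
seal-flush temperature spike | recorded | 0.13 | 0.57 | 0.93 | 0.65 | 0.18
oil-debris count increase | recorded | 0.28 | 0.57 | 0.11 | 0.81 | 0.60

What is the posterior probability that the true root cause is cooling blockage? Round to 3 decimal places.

By Bayes' rule with conditional independence, the unnormalized weight for each hypothesis is prior × ∏ likelihoods (using 1 − P(present | H) for each absent finding):
  bearing wear: 0.09 × (1 − 0.20) × 0.13 × 0.28 = 0.0026208
  electrical fault: 0.16 × (1 − 0.94) × 0.57 × 0.57 = 0.003119
  cavitation: 0.24 × (1 − 0.09) × 0.93 × 0.11 = 0.022342
  cooling blockage: 0.22 × (1 − 0.50) × 0.65 × 0.81 = 0.057915
  sensor drift: 0.29 × (1 − 0.24) × 0.18 × 0.60 = 0.023803
The unnormalized weights sum to 0.1098.
P(cooling blockage | evidence) = 0.057915 / 0.1098 ≈ 0.527.

0.527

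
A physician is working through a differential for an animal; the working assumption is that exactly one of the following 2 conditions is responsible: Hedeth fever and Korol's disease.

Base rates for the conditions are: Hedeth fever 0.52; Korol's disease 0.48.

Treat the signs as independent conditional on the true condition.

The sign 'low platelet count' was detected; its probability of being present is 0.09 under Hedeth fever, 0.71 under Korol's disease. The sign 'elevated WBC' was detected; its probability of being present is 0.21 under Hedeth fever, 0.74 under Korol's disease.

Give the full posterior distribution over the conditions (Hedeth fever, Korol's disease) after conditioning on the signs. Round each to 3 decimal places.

0.038, 0.962

For each hypothesis, the unnormalized posterior weight is prior × product of the sign likelihoods:
  Hedeth fever: 0.52 × 0.09 × 0.21 = 0.009828
  Korol's disease: 0.48 × 0.71 × 0.74 = 0.25219
The unnormalized weights sum to 0.26202.
P(Hedeth fever | evidence) = 0.009828 / 0.26202 ≈ 0.038
P(Korol's disease | evidence) = 0.25219 / 0.26202 ≈ 0.962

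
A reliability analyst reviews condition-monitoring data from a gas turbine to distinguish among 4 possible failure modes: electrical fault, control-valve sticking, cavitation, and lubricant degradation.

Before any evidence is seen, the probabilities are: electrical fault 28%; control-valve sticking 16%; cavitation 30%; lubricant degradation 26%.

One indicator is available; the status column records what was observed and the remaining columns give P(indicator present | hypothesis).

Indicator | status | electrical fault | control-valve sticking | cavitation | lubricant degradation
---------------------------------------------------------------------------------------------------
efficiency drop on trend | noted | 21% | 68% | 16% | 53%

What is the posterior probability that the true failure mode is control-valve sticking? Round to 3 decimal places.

0.308

For each hypothesis, the unnormalized posterior weight is prior × likelihood:
  electrical fault: 0.28 × 0.21 = 0.0588
  control-valve sticking: 0.16 × 0.68 = 0.1088
  cavitation: 0.30 × 0.16 = 0.048
  lubricant degradation: 0.26 × 0.53 = 0.1378
Normalizing constant Z = 0.0588 + 0.1088 + 0.048 + 0.1378 = 0.3534.
P(control-valve sticking | evidence) = 0.1088 / 0.3534 ≈ 0.308.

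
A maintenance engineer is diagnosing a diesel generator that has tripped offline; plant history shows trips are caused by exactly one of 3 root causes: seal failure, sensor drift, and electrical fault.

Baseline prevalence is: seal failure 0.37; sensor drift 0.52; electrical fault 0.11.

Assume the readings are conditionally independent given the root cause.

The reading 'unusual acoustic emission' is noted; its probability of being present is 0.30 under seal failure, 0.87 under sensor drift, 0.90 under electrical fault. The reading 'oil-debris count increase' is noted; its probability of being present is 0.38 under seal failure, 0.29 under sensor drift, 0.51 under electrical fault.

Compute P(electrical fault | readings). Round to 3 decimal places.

For each hypothesis, the unnormalized posterior weight is prior × product of the reading likelihoods:
  seal failure: 0.37 × 0.30 × 0.38 = 0.04218
  sensor drift: 0.52 × 0.87 × 0.29 = 0.1312
  electrical fault: 0.11 × 0.90 × 0.51 = 0.05049
Normalizing constant Z = 0.04218 + 0.1312 + 0.05049 = 0.22387.
P(electrical fault | evidence) = 0.05049 / 0.22387 ≈ 0.226.

0.226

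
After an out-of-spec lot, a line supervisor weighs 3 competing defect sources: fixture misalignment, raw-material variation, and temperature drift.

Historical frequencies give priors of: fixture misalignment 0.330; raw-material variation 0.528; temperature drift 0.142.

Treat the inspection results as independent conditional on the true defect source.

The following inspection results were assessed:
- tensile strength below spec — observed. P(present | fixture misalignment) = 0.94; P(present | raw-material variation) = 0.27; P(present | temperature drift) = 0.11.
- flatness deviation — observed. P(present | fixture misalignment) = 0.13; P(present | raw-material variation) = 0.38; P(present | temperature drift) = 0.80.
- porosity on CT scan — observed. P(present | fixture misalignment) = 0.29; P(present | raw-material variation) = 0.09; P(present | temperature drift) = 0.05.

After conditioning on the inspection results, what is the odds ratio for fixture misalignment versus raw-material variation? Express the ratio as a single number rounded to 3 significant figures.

The normalizing constant cancels in an odds ratio, so compute prior × likelihood for the two hypotheses only:
  fixture misalignment: 0.330 × 0.94 × 0.13 × 0.29 = 0.011695
  raw-material variation: 0.528 × 0.27 × 0.38 × 0.09 = 0.0048756
Posterior odds = 0.011695 / 0.0048756 ≈ 2.40.

2.40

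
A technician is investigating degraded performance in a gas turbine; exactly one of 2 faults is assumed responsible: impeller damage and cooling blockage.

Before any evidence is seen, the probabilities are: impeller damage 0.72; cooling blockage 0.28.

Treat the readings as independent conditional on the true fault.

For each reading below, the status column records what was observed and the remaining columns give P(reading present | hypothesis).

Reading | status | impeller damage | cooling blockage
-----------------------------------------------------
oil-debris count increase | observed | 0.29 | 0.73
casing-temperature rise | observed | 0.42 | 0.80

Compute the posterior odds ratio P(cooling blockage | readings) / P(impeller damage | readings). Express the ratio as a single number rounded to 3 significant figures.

Unnormalized posterior weight (prior times the reading likelihoods) for each of the two hypotheses:
  cooling blockage: 0.28 × 0.73 × 0.80 = 0.16352
  impeller damage: 0.72 × 0.29 × 0.42 = 0.087696
Odds(cooling blockage : impeller damage) = 0.16352 / 0.087696 ≈ 1.86.

1.86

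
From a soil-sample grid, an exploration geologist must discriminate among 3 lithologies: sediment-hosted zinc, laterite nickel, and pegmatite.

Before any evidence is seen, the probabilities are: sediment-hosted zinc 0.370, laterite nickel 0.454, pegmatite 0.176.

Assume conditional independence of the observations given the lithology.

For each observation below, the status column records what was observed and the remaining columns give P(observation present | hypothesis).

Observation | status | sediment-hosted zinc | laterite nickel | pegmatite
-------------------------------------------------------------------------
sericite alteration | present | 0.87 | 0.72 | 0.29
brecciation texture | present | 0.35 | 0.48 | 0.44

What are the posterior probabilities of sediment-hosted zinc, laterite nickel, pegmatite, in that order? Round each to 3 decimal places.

By Bayes' rule with conditional independence, the unnormalized weight for each hypothesis is prior × ∏ likelihoods:
  sediment-hosted zinc: 0.370 × 0.87 × 0.35 = 0.11267
  laterite nickel: 0.454 × 0.72 × 0.48 = 0.1569
  pegmatite: 0.176 × 0.29 × 0.44 = 0.022458
Normalizing constant Z = 0.11267 + 0.1569 + 0.022458 = 0.29202.
P(sediment-hosted zinc | evidence) = 0.11267 / 0.29202 ≈ 0.386
P(laterite nickel | evidence) = 0.1569 / 0.29202 ≈ 0.537
P(pegmatite | evidence) = 0.022458 / 0.29202 ≈ 0.077

0.386, 0.537, 0.077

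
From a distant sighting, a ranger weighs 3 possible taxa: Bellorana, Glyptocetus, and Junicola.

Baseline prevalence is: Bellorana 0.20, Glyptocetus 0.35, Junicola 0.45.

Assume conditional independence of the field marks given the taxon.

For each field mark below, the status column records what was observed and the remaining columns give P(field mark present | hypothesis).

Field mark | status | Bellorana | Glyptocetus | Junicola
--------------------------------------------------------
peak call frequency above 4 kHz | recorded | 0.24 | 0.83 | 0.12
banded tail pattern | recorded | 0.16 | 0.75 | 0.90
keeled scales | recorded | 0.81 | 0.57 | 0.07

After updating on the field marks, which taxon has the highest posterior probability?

Glyptocetus

Multiply each prior by the joint likelihood of the field mark pattern:
  Bellorana: 0.20 × 0.24 × 0.16 × 0.81 = 0.0062208
  Glyptocetus: 0.35 × 0.83 × 0.75 × 0.57 = 0.12419
  Junicola: 0.45 × 0.12 × 0.90 × 0.07 = 0.003402
Marginal likelihood of the evidence = 0.13381.
P(Bellorana | evidence) ≈ 0.0062208 / 0.13381 ≈ 0.046
P(Glyptocetus | evidence) ≈ 0.12419 / 0.13381 ≈ 0.928
P(Junicola | evidence) ≈ 0.003402 / 0.13381 ≈ 0.025
The largest is 0.928, so Glyptocetus is most probable.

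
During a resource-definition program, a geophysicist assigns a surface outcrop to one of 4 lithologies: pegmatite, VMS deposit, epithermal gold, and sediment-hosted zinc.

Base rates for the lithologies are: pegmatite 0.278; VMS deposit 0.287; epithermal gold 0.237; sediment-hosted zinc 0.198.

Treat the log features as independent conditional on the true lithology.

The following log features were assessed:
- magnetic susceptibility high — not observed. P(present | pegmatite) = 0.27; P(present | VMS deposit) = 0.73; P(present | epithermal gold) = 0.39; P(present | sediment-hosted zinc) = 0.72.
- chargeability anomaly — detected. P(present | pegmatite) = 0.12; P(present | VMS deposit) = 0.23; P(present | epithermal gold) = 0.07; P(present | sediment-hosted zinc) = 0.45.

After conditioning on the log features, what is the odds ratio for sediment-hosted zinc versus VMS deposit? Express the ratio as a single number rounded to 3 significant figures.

1.40

Posterior odds equal prior odds times the likelihood ratio; only the two competing hypotheses matter (using 1 − P(present | H) for each absent log feature).
  sediment-hosted zinc: 0.198 × (1 − 0.72) × 0.45 = 0.024948
  VMS deposit: 0.287 × (1 − 0.73) × 0.23 = 0.017823
Odds(sediment-hosted zinc : VMS deposit) = 0.024948 / 0.017823 ≈ 1.40.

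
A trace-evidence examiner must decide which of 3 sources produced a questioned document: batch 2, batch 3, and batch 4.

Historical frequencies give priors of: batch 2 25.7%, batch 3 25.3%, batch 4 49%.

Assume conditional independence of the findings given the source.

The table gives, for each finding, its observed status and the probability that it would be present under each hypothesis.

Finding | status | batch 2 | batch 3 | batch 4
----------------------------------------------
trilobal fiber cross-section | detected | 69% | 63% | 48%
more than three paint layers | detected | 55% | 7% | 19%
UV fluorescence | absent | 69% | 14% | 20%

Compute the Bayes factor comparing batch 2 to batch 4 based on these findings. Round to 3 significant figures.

1.61

Take the product of per-finding likelihoods under each hypothesis (using 1 − P(present | H) for each absent finding), then divide.
  batch 2: 0.69 × 0.55 × (1 − 0.69) = 0.11765
  batch 4: 0.48 × 0.19 × (1 − 0.20) = 0.07296
Bayes factor = 0.11765 / 0.07296 ≈ 1.61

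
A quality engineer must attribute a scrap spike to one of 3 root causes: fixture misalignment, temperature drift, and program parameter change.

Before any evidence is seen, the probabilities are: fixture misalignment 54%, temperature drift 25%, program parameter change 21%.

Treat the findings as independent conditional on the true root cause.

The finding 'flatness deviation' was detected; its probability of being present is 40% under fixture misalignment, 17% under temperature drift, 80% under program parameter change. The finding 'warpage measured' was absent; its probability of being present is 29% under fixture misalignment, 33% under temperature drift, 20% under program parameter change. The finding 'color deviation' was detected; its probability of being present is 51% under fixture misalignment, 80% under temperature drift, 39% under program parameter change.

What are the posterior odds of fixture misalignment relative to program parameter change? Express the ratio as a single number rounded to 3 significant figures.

Posterior odds equal prior odds times the likelihood ratio; only the two competing hypotheses matter (using 1 − P(present | H) for each absent finding).
  fixture misalignment: 0.54 × 0.40 × (1 − 0.29) × 0.51 = 0.078214
  program parameter change: 0.21 × 0.80 × (1 − 0.20) × 0.39 = 0.052416
Posterior odds = 0.078214 / 0.052416 ≈ 1.49.

1.49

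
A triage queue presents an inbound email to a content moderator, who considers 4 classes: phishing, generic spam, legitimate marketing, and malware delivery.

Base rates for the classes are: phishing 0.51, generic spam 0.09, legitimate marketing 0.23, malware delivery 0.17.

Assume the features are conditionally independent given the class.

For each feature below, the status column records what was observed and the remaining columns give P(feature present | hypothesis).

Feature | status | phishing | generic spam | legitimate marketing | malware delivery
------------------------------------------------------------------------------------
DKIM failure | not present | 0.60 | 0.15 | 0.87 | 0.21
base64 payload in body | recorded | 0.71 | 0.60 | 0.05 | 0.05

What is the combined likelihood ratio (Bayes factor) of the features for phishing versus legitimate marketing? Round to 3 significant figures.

43.7

Joint likelihood of the feature pattern under each hypothesis (using 1 − P(present | H) for each absent feature):
  phishing: (1 − 0.60) × 0.71 = 0.284
  legitimate marketing: (1 − 0.87) × 0.05 = 0.0065
Bayes factor = 0.284 / 0.0065 ≈ 43.7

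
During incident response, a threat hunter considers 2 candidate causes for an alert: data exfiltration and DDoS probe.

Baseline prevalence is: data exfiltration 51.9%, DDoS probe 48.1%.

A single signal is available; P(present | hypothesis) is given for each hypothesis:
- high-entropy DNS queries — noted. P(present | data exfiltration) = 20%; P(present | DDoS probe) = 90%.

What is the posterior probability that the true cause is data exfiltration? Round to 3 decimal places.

0.193

Multiply each prior by the likelihood of the signal:
  data exfiltration: 0.519 × 0.20 = 0.1038
  DDoS probe: 0.481 × 0.90 = 0.4329
Marginal likelihood of the evidence = 0.5367.
P(data exfiltration | evidence) = 0.1038 / 0.5367 ≈ 0.193.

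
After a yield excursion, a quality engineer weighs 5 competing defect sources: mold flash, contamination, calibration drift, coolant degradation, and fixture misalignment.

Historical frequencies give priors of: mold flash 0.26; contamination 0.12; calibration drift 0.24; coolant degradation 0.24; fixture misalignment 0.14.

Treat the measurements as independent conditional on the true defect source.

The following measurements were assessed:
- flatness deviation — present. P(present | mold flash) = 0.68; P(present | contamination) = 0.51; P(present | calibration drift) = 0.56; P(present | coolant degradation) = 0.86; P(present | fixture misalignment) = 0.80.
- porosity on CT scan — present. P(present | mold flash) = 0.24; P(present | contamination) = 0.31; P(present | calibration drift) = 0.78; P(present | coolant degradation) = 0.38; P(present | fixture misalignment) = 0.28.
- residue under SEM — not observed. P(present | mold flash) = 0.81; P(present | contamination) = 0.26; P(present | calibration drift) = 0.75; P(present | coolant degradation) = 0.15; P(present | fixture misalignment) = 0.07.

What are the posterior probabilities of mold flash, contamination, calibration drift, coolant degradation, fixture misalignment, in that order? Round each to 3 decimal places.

For each hypothesis, the unnormalized posterior weight is prior × product of the measurement likelihoods (using 1 − P(present | H) for each absent measurement):
  mold flash: 0.26 × 0.68 × 0.24 × (1 − 0.81) = 0.0080621
  contamination: 0.12 × 0.51 × 0.31 × (1 − 0.26) = 0.014039
  calibration drift: 0.24 × 0.56 × 0.78 × (1 − 0.75) = 0.026208
  coolant degradation: 0.24 × 0.86 × 0.38 × (1 − 0.15) = 0.066667
  fixture misalignment: 0.14 × 0.80 × 0.28 × (1 − 0.07) = 0.029165
Marginal likelihood of the evidence = 0.14414.
P(mold flash | evidence) = 0.0080621 / 0.14414 ≈ 0.056
P(contamination | evidence) = 0.014039 / 0.14414 ≈ 0.097
P(calibration drift | evidence) = 0.026208 / 0.14414 ≈ 0.182
P(coolant degradation | evidence) = 0.066667 / 0.14414 ≈ 0.463
P(fixture misalignment | evidence) = 0.029165 / 0.14414 ≈ 0.202

0.056, 0.097, 0.182, 0.463, 0.202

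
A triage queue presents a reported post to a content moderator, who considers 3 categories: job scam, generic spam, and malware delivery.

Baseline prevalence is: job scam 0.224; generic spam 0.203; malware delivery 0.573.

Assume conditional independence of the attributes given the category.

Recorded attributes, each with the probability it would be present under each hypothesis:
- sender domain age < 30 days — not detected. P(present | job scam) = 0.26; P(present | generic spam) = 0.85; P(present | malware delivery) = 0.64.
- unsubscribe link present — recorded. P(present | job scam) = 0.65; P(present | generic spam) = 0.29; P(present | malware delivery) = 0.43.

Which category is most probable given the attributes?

Multiply each prior by the joint likelihood of the attribute pattern (using 1 − P(present | H) for each absent attribute):
  job scam: 0.224 × (1 − 0.26) × 0.65 = 0.10774
  generic spam: 0.203 × (1 − 0.85) × 0.29 = 0.0088305
  malware delivery: 0.573 × (1 − 0.64) × 0.43 = 0.0887
Normalizing constant Z = 0.10774 + 0.0088305 + 0.0887 = 0.20527.
P(job scam | evidence) ≈ 0.10774 / 0.20527 ≈ 0.525
P(generic spam | evidence) ≈ 0.0088305 / 0.20527 ≈ 0.043
P(malware delivery | evidence) ≈ 0.0887 / 0.20527 ≈ 0.432
The largest is 0.525, so job scam is most probable.

job scam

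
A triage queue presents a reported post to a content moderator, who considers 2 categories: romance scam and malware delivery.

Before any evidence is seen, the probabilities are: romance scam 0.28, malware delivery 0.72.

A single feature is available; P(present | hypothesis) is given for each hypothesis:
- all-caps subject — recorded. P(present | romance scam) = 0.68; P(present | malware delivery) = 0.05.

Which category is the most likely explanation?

By Bayes' rule, the unnormalized weight for each hypothesis is prior × likelihood:
  romance scam: 0.28 × 0.68 = 0.1904
  malware delivery: 0.72 × 0.05 = 0.036
The unnormalized weights sum to 0.2264.
P(romance scam | evidence) ≈ 0.1904 / 0.2264 ≈ 0.841
P(malware delivery | evidence) ≈ 0.036 / 0.2264 ≈ 0.159
The largest is 0.841, so romance scam is most probable.

romance scam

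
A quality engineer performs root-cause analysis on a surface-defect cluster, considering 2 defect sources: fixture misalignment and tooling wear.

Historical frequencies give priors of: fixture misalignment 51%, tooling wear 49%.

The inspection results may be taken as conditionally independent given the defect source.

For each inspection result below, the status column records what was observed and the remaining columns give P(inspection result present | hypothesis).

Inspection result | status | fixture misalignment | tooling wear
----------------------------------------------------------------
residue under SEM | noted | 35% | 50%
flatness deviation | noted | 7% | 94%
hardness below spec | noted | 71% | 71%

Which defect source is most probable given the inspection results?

Multiply each prior by the joint likelihood of the inspection result pattern:
  fixture misalignment: 0.51 × 0.35 × 0.07 × 0.71 = 0.0088714
  tooling wear: 0.49 × 0.50 × 0.94 × 0.71 = 0.16351
The unnormalized weights sum to 0.17238.
P(fixture misalignment | evidence) ≈ 0.0088714 / 0.17238 ≈ 0.051
P(tooling wear | evidence) ≈ 0.16351 / 0.17238 ≈ 0.949
The largest is 0.949, so tooling wear is most probable.

tooling wear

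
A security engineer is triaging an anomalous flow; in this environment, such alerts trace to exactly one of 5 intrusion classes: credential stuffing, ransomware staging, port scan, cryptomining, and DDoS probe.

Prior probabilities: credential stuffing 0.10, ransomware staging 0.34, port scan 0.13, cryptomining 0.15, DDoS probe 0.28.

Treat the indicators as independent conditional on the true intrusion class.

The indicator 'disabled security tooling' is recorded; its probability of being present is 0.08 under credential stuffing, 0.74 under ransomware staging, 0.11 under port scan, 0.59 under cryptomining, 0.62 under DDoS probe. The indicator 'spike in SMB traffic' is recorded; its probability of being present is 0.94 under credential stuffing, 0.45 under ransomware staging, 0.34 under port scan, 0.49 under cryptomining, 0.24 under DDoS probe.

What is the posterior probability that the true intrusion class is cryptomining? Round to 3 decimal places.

0.206

By Bayes' rule with conditional independence, the unnormalized weight for each hypothesis is prior × ∏ likelihoods:
  credential stuffing: 0.10 × 0.08 × 0.94 = 0.00752
  ransomware staging: 0.34 × 0.74 × 0.45 = 0.11322
  port scan: 0.13 × 0.11 × 0.34 = 0.004862
  cryptomining: 0.15 × 0.59 × 0.49 = 0.043365
  DDoS probe: 0.28 × 0.62 × 0.24 = 0.041664
Normalizing constant Z = 0.00752 + 0.11322 + 0.004862 + 0.043365 + 0.041664 = 0.21063.
P(cryptomining | evidence) = 0.043365 / 0.21063 ≈ 0.206.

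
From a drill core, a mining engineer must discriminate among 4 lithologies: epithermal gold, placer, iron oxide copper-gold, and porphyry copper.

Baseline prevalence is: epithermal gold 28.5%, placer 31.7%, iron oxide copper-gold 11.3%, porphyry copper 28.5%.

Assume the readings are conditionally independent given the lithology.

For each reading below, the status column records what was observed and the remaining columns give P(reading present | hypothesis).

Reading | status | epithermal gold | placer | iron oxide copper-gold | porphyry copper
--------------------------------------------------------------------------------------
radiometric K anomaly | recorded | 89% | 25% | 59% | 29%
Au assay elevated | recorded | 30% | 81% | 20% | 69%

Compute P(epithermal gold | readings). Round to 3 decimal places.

0.361

Multiply each prior by the joint likelihood of the reading pattern:
  epithermal gold: 0.285 × 0.89 × 0.30 = 0.076095
  placer: 0.317 × 0.25 × 0.81 = 0.064192
  iron oxide copper-gold: 0.113 × 0.59 × 0.20 = 0.013334
  porphyry copper: 0.285 × 0.29 × 0.69 = 0.057028
Normalizing constant Z = 0.076095 + 0.064192 + 0.013334 + 0.057028 = 0.21065.
P(epithermal gold | evidence) = 0.076095 / 0.21065 ≈ 0.361.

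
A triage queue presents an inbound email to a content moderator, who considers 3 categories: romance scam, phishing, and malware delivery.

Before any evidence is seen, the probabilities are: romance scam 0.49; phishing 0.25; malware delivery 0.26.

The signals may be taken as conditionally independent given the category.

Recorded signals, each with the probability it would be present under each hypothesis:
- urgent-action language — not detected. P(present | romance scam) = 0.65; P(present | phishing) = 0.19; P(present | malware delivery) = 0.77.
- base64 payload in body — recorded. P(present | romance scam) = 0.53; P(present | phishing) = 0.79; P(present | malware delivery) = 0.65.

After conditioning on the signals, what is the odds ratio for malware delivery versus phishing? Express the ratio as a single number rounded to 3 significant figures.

0.243

Unnormalized posterior weight (prior times the signal likelihoods) for each of the two hypotheses (using 1 − P(present | H) for each absent signal):
  malware delivery: 0.26 × (1 − 0.77) × 0.65 = 0.03887
  phishing: 0.25 × (1 − 0.19) × 0.79 = 0.15998
Odds(malware delivery : phishing) = 0.03887 / 0.15998 ≈ 0.243.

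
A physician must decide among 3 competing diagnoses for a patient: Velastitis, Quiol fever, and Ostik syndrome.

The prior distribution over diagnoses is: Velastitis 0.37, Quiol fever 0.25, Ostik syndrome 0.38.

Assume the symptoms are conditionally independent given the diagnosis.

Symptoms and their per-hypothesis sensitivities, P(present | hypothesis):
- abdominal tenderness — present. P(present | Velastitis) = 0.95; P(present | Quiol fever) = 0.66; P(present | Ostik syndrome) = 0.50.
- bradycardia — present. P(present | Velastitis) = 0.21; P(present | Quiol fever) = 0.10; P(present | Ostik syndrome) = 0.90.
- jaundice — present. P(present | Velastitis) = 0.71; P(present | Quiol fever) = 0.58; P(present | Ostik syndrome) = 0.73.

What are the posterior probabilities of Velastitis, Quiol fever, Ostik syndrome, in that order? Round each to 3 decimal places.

0.281, 0.051, 0.668

For each hypothesis, the unnormalized posterior weight is prior × product of the symptom likelihoods:
  Velastitis: 0.37 × 0.95 × 0.21 × 0.71 = 0.052409
  Quiol fever: 0.25 × 0.66 × 0.10 × 0.58 = 0.00957
  Ostik syndrome: 0.38 × 0.50 × 0.90 × 0.73 = 0.12483
Marginal likelihood of the evidence = 0.18681.
P(Velastitis | evidence) = 0.052409 / 0.18681 ≈ 0.281
P(Quiol fever | evidence) = 0.00957 / 0.18681 ≈ 0.051
P(Ostik syndrome | evidence) = 0.12483 / 0.18681 ≈ 0.668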